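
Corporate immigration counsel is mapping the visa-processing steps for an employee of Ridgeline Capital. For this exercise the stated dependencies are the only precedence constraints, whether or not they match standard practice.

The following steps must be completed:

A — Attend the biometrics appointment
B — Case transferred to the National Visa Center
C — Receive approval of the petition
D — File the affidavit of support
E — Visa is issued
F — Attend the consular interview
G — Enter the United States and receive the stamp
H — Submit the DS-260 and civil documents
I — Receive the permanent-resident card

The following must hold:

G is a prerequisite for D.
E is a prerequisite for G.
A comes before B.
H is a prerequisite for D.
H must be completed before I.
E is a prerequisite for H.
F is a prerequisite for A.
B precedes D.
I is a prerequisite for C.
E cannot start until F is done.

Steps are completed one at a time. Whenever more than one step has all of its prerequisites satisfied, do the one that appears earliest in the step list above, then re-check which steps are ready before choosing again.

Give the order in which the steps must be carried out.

F, A, B, E, G, H, D, I, C

Only F has no prerequisites, so it is first.
Now A and E have their prerequisites met. A is listed earlier, so A next.
B now also ready, so the ready set is {B, E}; B is listed earlier → B.
E needed F, now all done → E.
G and H are both available; G is listed earlier → G.
H needed E, now all done → H.
D and I are both available; D is listed earlier → D.
That leaves I as the only ready step → I.
C needed I, now all done → C.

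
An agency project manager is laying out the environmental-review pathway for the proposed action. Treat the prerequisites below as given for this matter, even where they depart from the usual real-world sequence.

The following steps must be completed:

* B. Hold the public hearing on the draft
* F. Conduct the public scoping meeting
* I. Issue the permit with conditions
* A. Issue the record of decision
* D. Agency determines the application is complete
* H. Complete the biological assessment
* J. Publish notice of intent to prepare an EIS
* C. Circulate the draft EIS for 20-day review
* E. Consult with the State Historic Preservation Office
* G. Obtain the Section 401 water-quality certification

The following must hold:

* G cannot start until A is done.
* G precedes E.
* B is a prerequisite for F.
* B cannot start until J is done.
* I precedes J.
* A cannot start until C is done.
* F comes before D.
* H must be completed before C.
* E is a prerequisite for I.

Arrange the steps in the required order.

H has no prerequisites → H first.
C needed H, now all done → C.
A needed C, now all done → A.
That leaves G as the only ready step → G.
E needed G, now all done → E.
I is the only step now ready → I.
J is the only step now ready → J.
B needed J, now all done → B.
Next only F has its prerequisites met → F.
D needed F, now all done → D.

H → C → A → G → E → I → J → B → F → D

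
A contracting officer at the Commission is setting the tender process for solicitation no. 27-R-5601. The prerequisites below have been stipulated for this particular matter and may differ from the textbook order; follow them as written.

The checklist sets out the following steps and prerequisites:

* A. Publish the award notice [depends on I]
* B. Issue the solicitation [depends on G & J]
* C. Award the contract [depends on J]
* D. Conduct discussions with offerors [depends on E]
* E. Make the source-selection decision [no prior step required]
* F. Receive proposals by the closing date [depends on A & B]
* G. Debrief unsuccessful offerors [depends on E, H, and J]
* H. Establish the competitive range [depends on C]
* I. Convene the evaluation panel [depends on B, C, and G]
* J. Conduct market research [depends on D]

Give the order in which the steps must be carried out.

E D J C H G B I A F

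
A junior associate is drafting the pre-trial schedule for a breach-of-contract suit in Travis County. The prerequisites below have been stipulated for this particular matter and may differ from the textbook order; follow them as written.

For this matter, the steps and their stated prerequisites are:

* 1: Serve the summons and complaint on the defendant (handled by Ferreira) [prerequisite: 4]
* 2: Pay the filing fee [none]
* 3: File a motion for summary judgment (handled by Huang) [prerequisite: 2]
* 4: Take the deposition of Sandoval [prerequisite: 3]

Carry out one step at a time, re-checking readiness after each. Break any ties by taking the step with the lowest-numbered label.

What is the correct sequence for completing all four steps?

2, 3, 4, 1

2 has no prerequisites → 2 first.
3 needed 2, now all done → 3.
4 needed 3, now all done → 4.
1 needed 4, now all done → 1.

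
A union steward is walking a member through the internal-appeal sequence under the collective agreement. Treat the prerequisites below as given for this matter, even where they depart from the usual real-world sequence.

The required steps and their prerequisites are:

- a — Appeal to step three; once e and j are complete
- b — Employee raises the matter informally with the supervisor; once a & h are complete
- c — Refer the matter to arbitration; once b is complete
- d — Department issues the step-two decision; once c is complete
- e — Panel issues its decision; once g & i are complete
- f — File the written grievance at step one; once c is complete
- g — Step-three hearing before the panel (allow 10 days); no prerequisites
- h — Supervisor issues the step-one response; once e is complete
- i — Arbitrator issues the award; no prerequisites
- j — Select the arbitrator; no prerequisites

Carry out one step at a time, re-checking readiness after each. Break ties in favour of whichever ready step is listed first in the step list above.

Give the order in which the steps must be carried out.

Nothing is required for g, i and j. g is listed earlier → g first.
Now i and j have their prerequisites met. i is listed earlier, so i next.
e now also ready, so the ready set is {e, j}; e is listed earlier → e.
h now also ready, so the ready set is {h, j}; h is listed earlier → h.
j is the only step now ready → j.
a needed e and j, now all done → a.
b needed a and h, now all done → b.
Next only c has its prerequisites met → c.
Ready: d and f. d is listed earlier → d.
Next only f has its prerequisites met → f.

g, i, e, h, j, a, b, c, d, f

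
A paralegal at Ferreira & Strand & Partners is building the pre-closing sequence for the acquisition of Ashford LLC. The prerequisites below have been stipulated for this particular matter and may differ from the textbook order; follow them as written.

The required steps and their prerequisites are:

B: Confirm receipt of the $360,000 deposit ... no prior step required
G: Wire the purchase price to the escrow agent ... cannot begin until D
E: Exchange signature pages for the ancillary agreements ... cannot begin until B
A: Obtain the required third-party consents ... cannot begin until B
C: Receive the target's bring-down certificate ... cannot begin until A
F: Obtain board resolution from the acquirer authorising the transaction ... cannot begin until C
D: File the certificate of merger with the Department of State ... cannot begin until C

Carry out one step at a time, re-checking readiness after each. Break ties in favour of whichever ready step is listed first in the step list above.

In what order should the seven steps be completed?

Only B has no prerequisites, so it is first.
E and A are both available; E is listed earlier → E.
A needed B, now all done → A.
C needed A, now all done → C.
F and D are both available; F is listed earlier → F.
D needed C, now all done → D.
G needed D, now all done → G.

B, E, A, C, F, D, G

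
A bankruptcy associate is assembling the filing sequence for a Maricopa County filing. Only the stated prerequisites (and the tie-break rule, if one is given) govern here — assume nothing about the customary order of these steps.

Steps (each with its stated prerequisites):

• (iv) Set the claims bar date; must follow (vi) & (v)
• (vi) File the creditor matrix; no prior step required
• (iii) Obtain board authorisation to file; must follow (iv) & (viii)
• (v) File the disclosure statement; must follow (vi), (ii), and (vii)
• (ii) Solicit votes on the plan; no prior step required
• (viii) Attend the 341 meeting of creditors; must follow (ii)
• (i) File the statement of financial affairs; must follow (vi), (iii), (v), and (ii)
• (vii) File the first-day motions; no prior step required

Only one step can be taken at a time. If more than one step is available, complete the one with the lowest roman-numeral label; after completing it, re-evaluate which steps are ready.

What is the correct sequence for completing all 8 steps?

(ii), (vi) and (vii) have no prerequisites; (ii) has the earlier label, so (ii) is first.
Ready: (vi), (vii) and (viii). (vi) has the earlier label → (vi).
Ready: (vii) and (viii). (vii) has the earlier label → (vii).
(v) and (viii) are both available; (v) has the earlier label → (v).
Now (iv) and (viii) have their prerequisites met. (iv) has the earlier label, so (iv) next.
That leaves (viii) as the only ready step → (viii).
That leaves (iii) as the only ready step → (iii).
Next only (i) has its prerequisites met → (i).

(ii), (vi), (vii), (v), (iv), (viii), (iii), (i)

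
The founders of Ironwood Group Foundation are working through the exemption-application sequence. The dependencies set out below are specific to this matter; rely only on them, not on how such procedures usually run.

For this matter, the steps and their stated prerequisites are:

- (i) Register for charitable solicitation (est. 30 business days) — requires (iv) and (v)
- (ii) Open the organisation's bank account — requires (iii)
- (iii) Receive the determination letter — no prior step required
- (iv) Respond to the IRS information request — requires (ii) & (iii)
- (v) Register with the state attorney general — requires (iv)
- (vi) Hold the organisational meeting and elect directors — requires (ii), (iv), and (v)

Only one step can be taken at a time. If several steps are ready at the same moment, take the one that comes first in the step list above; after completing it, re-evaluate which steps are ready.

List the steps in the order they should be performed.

(iii), (ii), (iv), (v), (i), (vi)

(iii) is the only step with nothing outstanding, so it goes first.
Next only (ii) has its prerequisites met → (ii).
That leaves (iv) as the only ready step → (iv).
(v) needed (iv), now all done → (v).
(i) and (vi) are both available; (i) is listed earlier → (i).
(vi) needed (ii), (iv) and (v), now all done → (vi).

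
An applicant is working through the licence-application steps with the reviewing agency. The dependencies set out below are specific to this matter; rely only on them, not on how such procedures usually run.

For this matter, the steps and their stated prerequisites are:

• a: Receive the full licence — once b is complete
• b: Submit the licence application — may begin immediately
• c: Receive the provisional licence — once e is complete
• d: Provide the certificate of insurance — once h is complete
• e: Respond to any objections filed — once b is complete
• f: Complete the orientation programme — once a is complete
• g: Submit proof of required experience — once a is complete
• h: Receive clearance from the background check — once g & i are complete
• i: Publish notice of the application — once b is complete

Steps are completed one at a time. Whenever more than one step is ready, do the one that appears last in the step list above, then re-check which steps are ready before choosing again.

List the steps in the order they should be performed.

b i e c a g h f d

b is the only step with nothing outstanding, so it goes first.
Now i, e and a have their prerequisites met. i is listed later, so i next.
Now e and a have their prerequisites met. e is listed later, so e next.
Now c and a have their prerequisites met. c is listed later, so c next.
That leaves a as the only ready step → a.
Now g and f have their prerequisites met. g is listed later, so g next.
h now also ready, so the ready set is {h, f}; h is listed later → h.
d now also ready, so the ready set is {f, d}; f is listed later → f.
Next only d has its prerequisites met → d.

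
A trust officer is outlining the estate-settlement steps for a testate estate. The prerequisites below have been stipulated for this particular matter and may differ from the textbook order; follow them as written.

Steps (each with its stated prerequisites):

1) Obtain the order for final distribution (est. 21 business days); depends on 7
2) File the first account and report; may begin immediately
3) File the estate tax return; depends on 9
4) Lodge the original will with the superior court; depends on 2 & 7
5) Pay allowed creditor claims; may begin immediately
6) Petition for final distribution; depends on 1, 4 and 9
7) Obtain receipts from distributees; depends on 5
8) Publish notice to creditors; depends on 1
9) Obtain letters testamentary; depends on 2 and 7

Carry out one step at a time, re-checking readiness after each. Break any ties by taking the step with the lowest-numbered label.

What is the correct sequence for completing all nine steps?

Nothing is required for 2 and 5. 2 has the earlier label → 2 first.
That leaves 5 as the only ready step → 5.
7 needed 5, now all done → 7.
Ready: 1, 4 and 9. 1 has the earlier label → 1.
Now 4, 8 and 9 have their prerequisites met. 4 has the earlier label, so 4 next.
8 and 9 are both available; 8 has the earlier label → 8.
9 needed 2 and 7, now all done → 9.
Now 3 and 6 have their prerequisites met. 3 has the earlier label, so 3 next.
6 needed 1, 4 and 9, now all done → 6.

2, 5, 7, 1, 4, 8, 9, 3, 6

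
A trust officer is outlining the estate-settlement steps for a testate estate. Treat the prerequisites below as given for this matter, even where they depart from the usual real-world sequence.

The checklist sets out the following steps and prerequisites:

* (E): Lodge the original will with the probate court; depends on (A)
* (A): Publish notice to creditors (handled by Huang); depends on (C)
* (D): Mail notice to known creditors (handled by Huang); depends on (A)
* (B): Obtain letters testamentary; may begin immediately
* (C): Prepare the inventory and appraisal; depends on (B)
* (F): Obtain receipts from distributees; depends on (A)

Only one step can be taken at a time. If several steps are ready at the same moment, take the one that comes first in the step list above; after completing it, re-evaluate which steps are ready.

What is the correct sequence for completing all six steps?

(B) → (C) → (A) → (E) → (D) → (F)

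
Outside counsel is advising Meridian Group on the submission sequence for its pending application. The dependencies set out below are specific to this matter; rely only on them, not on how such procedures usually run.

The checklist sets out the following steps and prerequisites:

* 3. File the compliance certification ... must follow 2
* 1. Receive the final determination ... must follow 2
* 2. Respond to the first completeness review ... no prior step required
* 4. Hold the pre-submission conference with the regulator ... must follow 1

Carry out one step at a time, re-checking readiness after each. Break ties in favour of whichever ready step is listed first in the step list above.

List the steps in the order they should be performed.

2 3 1 4

Only 2 has no prerequisites, so it is first.
3 and 1 are both available; 3 is listed earlier → 3.
1 is the only step now ready → 1.
4 needed 1, now all done → 4.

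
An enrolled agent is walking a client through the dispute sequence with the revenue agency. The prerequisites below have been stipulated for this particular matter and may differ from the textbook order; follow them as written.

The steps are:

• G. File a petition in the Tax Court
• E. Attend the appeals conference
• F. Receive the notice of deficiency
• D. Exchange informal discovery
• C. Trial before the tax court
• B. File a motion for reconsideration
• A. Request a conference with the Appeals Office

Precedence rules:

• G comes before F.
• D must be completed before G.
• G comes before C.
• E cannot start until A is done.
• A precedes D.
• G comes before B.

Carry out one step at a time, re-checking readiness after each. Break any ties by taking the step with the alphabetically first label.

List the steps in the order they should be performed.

A → D → E → G → B → C → F

Only A has no prerequisites, so it is first.
D and E are both available; D has the earlier label → D.
Ready: E and G. E has the earlier label → E.
G needed D, now all done → G.
Now B, C and F have their prerequisites met. B has the earlier label, so B next.
C and F are both available; C has the earlier label → C.
F needed G, now all done → F.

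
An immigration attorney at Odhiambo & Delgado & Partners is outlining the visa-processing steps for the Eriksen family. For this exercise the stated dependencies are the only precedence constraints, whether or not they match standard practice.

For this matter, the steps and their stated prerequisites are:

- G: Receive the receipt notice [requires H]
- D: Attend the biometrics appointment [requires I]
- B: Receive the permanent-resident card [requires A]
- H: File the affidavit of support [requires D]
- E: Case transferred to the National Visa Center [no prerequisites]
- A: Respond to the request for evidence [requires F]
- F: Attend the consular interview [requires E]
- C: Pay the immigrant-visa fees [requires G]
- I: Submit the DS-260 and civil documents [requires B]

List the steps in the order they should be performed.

Only E has no prerequisites, so it is first.
That leaves F as the only ready step → F.
A is the only step now ready → A.
Next only B has its prerequisites met → B.
Next only I has its prerequisites met → I.
Next only D has its prerequisites met → D.
H needed D, now all done → H.
Next only G has its prerequisites met → G.
That leaves C as the only ready step → C.

E, F, A, B, I, D, H, G, C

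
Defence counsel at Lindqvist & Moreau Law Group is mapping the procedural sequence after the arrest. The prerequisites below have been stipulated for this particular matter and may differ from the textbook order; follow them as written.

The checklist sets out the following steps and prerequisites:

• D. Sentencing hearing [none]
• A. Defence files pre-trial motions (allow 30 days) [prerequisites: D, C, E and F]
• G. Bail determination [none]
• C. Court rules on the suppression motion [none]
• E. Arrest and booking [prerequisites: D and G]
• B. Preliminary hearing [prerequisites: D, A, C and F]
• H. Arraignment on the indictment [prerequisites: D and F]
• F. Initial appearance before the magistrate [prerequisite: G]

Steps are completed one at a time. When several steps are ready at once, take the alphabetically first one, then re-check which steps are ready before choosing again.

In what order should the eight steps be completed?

Nothing is required for C, D and G. C has the earlier label → C first.
D and G are both available; D has the earlier label → D.
That leaves G as the only ready step → G.
E and F are both available; E has the earlier label → E.
Next only F has its prerequisites met → F.
A and H are both available; A has the earlier label → A.
B now also ready, so the ready set is {B, H}; B has the earlier label → B.
H needed D and F, now all done → H.

C, D, G, E, F, A, B, H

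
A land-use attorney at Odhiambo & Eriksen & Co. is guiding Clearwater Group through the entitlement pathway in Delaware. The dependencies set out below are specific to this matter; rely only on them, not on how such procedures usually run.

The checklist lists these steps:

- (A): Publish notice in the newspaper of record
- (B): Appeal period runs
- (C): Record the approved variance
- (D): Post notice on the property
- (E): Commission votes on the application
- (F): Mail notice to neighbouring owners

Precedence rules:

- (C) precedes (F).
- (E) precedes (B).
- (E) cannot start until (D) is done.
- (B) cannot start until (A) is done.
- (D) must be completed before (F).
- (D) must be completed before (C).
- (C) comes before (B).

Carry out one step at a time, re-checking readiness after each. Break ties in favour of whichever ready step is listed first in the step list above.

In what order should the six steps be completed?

(A), (D), (C), (E), (B), (F)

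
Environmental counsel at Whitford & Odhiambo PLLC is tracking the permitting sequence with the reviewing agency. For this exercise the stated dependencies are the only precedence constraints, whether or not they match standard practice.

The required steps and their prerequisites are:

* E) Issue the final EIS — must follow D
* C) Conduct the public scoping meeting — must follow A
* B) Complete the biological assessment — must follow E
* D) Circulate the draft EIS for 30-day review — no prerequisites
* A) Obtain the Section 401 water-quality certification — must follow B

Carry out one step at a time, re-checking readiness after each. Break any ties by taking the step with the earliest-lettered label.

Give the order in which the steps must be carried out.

D has no prerequisites → D first.
E needed D, now all done → E.
B needed E, now all done → B.
A needed B, now all done → A.
C is the only step now ready → C.

D → E → B → A → C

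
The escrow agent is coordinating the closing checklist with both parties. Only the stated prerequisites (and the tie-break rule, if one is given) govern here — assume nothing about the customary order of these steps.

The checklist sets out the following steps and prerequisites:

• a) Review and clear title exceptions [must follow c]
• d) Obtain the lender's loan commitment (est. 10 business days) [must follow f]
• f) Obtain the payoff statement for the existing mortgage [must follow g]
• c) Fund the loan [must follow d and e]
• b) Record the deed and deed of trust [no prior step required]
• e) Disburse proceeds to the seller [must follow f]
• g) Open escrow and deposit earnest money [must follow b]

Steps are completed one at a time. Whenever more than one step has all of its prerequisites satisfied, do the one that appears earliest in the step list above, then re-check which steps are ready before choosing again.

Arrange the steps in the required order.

b has no prerequisites → b first.
g needed b, now all done → g.
f is the only step now ready → f.
d and e are both available; d is listed earlier → d.
e is the only step now ready → e.
Next only c has its prerequisites met → c.
a needed c, now all done → a.

b, g, f, d, e, c, a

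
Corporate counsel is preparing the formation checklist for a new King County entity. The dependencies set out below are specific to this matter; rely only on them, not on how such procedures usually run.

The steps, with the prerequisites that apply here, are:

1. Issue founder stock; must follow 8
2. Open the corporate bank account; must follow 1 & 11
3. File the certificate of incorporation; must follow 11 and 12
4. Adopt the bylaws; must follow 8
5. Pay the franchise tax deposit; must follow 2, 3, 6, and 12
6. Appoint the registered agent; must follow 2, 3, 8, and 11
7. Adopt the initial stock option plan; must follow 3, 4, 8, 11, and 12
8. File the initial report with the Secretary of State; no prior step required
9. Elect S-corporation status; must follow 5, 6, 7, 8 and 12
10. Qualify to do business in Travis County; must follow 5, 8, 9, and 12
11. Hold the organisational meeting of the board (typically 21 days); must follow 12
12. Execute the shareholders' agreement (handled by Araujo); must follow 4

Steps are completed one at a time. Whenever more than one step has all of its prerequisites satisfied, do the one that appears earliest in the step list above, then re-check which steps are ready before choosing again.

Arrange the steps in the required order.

8, 1, 4, 12, 11, 2, 3, 6, 5, 7, 9, 10

8 is the only step with nothing outstanding, so it goes first.
Ready: 1 and 4. 1 is listed earlier → 1.
4 needed 8, now all done → 4.
12 needed 4, now all done → 12.
11 needed 12, now all done → 11.
2 and 3 are both available; 2 is listed earlier → 2.
3 needed 11 and 12, now all done → 3.
6 and 7 are both available; 6 is listed earlier → 6.
Now 5 and 7 have their prerequisites met. 5 is listed earlier, so 5 next.
That leaves 7 as the only ready step → 7.
Next only 9 has its prerequisites met → 9.
10 needed 5, 8, 9 and 12, now all done → 10.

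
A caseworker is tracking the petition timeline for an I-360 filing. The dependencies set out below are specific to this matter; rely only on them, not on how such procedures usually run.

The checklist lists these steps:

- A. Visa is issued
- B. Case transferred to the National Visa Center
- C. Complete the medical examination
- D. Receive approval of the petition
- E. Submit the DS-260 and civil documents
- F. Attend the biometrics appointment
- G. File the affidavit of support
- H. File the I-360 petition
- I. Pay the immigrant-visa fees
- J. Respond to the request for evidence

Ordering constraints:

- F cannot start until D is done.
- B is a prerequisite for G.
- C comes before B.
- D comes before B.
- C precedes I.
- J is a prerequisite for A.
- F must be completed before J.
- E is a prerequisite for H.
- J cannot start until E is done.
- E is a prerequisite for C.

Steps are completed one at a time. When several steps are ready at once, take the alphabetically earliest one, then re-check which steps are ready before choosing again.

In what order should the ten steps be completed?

D and E have no prerequisites; D has the earlier label, so D is first.
F now also ready, so the ready set is {E, F}; E has the earlier label → E.
C and H now also ready, so the ready set is {C, F, H}; C has the earlier label → C.
B and I now also ready, so the ready set is {B, F, H, I}; B has the earlier label → B.
G now also ready, so the ready set is {F, G, H, I}; F has the earlier label → F.
J now also ready, so the ready set is {G, H, I, J}; G has the earlier label → G.
Now H, I and J have their prerequisites met. H has the earlier label, so H next.
Now I and J have their prerequisites met. I has the earlier label, so I next.
That leaves J as the only ready step → J.
A is the only step now ready → A.

D, E, C, B, F, G, H, I, J, A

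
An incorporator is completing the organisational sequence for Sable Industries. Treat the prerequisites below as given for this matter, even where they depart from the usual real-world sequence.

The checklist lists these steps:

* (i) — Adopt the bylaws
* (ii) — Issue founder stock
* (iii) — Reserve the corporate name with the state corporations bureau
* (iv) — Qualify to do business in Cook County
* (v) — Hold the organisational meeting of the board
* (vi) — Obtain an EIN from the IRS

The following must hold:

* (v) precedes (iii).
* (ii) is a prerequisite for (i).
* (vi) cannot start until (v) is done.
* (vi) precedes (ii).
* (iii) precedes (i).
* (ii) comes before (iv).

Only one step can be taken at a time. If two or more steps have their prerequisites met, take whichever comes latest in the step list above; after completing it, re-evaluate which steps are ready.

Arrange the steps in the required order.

(v) has no prerequisites → (v) first.
Ready: (vi) and (iii). (vi) is listed later → (vi).
(ii) now also ready, so the ready set is {(iii), (ii)}; (iii) is listed later → (iii).
That leaves (ii) as the only ready step → (ii).
(iv) and (i) are both available; (iv) is listed later → (iv).
(i) is the only step now ready → (i).

(v), (vi), (iii), (ii), (iv), (i)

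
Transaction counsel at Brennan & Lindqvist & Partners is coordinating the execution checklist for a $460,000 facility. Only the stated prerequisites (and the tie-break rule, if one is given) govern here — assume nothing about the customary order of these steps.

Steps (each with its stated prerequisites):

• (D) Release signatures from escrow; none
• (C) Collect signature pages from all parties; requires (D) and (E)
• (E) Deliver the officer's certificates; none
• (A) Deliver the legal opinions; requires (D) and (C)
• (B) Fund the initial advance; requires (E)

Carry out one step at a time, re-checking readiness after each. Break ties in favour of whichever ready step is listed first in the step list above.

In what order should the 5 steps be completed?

(D), (E), (C), (A), (B)

(D) and (E) have no prerequisites; (D) is listed earlier, so (D) is first.
Next only (E) has its prerequisites met → (E).
(C) and (B) are both available; (C) is listed earlier → (C).
(A) now also ready, so the ready set is {(A), (B)}; (A) is listed earlier → (A).
(B) is the only step now ready → (B).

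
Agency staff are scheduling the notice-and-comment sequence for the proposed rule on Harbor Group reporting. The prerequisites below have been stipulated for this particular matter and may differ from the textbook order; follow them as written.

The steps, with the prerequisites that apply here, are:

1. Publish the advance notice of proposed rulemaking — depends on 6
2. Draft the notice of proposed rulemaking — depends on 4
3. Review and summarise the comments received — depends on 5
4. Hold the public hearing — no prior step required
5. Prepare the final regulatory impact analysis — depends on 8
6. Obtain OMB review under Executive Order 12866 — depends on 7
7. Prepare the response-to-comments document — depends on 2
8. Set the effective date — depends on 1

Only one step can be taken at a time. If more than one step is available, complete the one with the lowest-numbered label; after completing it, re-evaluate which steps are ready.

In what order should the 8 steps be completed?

4 has no prerequisites → 4 first.
2 needed 4, now all done → 2.
7 needed 2, now all done → 7.
Next only 6 has its prerequisites met → 6.
That leaves 1 as the only ready step → 1.
8 needed 1, now all done → 8.
5 needed 8, now all done → 5.
Next only 3 has its prerequisites met → 3.

4 → 2 → 7 → 6 → 1 → 8 → 5 → 3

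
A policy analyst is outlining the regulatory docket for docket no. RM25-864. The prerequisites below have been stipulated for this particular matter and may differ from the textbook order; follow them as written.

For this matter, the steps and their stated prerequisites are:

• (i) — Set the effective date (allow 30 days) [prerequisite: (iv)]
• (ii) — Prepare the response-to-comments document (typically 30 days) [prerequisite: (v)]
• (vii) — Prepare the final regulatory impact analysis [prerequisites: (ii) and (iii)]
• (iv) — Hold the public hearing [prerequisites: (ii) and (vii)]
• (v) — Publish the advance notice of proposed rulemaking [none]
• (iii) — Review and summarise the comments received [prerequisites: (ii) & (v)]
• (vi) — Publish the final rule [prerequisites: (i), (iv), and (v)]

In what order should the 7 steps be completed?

(v) (ii) (iii) (vii) (iv) (i) (vi)

(v) has no prerequisites → (v) first.
That leaves (ii) as the only ready step → (ii).
(iii) needed (ii) and (v), now all done → (iii).
That leaves (vii) as the only ready step → (vii).
Next only (iv) has its prerequisites met → (iv).
(i) needed (iv), now all done → (i).
(vi) needed (i), (iv) and (v), now all done → (vi).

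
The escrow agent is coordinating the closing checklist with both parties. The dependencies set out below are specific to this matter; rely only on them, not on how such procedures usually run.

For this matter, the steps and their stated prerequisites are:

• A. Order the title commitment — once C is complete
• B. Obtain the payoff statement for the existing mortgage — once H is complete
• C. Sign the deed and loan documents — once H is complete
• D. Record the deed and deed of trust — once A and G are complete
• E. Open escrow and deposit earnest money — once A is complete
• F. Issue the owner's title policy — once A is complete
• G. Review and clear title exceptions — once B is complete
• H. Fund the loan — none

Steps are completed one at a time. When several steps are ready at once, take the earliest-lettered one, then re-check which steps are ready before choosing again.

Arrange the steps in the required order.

H, B, C, A, E, F, G, D

H is the only step with nothing outstanding, so it goes first.
Now B and C have their prerequisites met. B has the earlier label, so B next.
C and G are both available; C has the earlier label → C.
A now also ready, so the ready set is {A, G}; A has the earlier label → A.
E and F now also ready, so the ready set is {E, F, G}; E has the earlier label → E.
F and G are both available; F has the earlier label → F.
G needed B, now all done → G.
D is the only step now ready → D.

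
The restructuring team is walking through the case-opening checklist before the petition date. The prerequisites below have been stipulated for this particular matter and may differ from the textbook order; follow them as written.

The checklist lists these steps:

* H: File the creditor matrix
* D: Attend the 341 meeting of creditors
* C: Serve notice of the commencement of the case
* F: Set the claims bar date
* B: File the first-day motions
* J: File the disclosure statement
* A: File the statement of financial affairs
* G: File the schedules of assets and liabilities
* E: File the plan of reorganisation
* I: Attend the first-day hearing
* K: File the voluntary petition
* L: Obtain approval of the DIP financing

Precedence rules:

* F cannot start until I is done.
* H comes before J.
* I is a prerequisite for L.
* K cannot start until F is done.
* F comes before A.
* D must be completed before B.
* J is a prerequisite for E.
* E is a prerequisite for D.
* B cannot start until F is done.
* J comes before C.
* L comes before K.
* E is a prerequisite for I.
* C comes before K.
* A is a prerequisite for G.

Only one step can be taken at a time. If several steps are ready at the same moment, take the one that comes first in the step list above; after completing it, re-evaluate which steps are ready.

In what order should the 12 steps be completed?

Only H has no prerequisites, so it is first.
J is the only step now ready → J.
C and E are both available; C is listed earlier → C.
That leaves E as the only ready step → E.
D and I are both available; D is listed earlier → D.
I is the only step now ready → I.
Ready: F and L. F is listed earlier → F.
B and A now also ready, so the ready set is {B, A, L}; B is listed earlier → B.
A and L are both available; A is listed earlier → A.
G now also ready, so the ready set is {G, L}; G is listed earlier → G.
That leaves L as the only ready step → L.
That leaves K as the only ready step → K.

H → J → C → E → D → I → F → B → A → G → L → K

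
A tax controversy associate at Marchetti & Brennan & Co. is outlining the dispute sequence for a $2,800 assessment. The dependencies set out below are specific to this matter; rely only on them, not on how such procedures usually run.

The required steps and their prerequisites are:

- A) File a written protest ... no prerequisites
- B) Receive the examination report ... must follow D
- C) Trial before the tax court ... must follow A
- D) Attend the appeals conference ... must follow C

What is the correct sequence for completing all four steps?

A → C → D → B

A has no prerequisites → A first.
C needed A, now all done → C.
D needed C, now all done → D.
B is the only step now ready → B.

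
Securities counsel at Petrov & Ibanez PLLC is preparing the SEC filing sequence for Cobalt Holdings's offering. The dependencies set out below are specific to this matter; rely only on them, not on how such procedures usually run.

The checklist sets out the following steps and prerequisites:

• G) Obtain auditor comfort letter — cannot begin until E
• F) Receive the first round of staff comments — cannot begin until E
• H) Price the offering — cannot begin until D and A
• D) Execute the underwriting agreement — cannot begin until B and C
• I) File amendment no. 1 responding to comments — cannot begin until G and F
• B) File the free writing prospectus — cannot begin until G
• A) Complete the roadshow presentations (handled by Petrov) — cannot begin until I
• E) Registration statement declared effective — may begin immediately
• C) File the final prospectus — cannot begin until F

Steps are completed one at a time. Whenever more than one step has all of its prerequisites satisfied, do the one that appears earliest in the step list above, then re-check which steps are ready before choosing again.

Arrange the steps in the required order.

E, G, F, I, B, A, C, D, H

Only E has no prerequisites, so it is first.
Now G and F have their prerequisites met. G is listed earlier, so G next.
F and B are both available; F is listed earlier → F.
Now I, B and C have their prerequisites met. I is listed earlier, so I next.
B, A and C are all available; B is listed earlier → B.
Ready: A and C. A is listed earlier → A.
Next only C has its prerequisites met → C.
D needed B and C, now all done → D.
H needed D and A, now all done → H.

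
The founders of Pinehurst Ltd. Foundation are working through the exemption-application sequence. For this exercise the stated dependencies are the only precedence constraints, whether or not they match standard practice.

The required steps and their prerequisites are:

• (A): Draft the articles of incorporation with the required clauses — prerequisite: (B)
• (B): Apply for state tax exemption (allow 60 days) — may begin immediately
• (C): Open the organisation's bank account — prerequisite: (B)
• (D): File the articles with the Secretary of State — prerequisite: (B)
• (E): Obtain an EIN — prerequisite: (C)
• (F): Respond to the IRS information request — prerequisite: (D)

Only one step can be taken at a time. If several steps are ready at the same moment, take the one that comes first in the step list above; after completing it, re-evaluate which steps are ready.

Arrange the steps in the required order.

(B) (A) (C) (D) (E) (F)

Only (B) has no prerequisites, so it is first.
Ready: (A), (C) and (D). (A) is listed earlier → (A).
Ready: (C) and (D). (C) is listed earlier → (C).
(D) and (E) are both available; (D) is listed earlier → (D).
(E) and (F) are both available; (E) is listed earlier → (E).
That leaves (F) as the only ready step → (F).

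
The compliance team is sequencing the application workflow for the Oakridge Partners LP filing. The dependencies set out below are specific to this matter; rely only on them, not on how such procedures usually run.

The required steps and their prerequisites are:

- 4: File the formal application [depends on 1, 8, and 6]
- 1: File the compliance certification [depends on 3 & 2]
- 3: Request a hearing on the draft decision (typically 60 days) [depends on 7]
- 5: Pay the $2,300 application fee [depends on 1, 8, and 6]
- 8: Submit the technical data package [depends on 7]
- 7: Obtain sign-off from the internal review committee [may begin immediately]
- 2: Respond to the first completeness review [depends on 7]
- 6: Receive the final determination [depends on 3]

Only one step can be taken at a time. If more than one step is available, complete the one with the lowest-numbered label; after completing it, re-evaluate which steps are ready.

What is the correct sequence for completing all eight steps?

7 → 2 → 3 → 1 → 6 → 8 → 4 → 5

7 is the only step with nothing outstanding, so it goes first.
Now 2, 3 and 8 have their prerequisites met. 2 has the earlier label, so 2 next.
3 and 8 are both available; 3 has the earlier label → 3.
Now 1, 6 and 8 have their prerequisites met. 1 has the earlier label, so 1 next.
Now 6 and 8 have their prerequisites met. 6 has the earlier label, so 6 next.
8 needed 7, now all done → 8.
Now 4 and 5 have their prerequisites met. 4 has the earlier label, so 4 next.
5 needed 1, 6 and 8, now all done → 5.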